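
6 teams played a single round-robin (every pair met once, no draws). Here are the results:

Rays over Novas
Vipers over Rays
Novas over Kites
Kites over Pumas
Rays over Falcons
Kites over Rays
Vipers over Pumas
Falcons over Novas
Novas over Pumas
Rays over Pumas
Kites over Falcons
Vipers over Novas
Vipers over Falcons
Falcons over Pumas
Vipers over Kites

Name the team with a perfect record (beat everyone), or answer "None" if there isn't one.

Vipers

Vipers has 5 wins out of 5 opponents — a perfect record.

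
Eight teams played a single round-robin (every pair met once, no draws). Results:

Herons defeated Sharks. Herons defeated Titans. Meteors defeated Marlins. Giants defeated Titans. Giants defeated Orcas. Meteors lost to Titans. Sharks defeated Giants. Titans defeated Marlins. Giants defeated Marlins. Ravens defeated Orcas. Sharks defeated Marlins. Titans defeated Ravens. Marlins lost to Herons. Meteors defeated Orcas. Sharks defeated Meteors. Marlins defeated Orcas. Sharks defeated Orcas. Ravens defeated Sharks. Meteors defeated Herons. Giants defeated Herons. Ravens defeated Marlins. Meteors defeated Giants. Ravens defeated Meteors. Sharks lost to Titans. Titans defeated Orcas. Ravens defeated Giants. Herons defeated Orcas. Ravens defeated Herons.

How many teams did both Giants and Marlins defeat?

Giants beat: Orcas, Titans, Marlins, Herons.
Marlins beat: Orcas.
Both beat: Orcas — 1.

1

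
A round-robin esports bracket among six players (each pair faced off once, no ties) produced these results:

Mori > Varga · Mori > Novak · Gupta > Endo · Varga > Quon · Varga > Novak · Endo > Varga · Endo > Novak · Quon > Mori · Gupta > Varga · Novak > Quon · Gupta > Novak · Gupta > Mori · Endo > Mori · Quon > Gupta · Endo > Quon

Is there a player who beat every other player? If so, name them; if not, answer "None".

None

Highest win total is Gupta with 4 (out of 5 possible).
Gupta lost to Quon, so no player went undefeated.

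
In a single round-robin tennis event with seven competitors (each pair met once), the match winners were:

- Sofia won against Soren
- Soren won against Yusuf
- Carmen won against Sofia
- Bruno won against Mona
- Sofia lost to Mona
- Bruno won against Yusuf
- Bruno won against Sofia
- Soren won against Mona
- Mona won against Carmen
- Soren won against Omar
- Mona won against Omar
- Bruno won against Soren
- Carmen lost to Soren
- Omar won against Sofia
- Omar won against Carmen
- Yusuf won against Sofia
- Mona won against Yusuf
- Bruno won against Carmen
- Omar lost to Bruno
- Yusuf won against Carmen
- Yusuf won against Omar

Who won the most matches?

Bruno

Win totals: Omar 2, Carmen 1, Bruno 6, Yusuf 3, Sofia 1, Soren 4, Mona 4.
Bruno leads with 6 wins (next highest: 4).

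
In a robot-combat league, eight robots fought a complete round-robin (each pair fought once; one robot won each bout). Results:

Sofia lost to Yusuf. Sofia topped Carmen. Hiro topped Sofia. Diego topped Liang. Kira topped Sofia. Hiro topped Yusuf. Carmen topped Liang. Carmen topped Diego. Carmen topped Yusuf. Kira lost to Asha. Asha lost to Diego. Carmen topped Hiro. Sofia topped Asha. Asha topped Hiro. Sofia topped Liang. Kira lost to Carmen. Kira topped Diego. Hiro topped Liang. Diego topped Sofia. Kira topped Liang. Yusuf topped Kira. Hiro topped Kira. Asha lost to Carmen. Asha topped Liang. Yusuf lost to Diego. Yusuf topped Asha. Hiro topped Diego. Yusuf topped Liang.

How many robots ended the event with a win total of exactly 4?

Win totals: Asha 3, Yusuf 4, Hiro 5, Diego 4, Carmen 6, Sofia 3, Liang 0, Kira 3.
Exactly 4: Yusuf, Diego — 2 robots.

2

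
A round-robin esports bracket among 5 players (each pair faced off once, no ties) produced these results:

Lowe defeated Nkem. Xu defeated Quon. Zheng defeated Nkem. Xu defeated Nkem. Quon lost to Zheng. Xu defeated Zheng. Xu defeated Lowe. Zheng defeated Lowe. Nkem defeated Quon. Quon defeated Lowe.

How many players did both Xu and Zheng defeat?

Xu beat: Nkem, Lowe, Quon, Zheng.
Zheng beat: Nkem, Lowe, Quon.
Both beat: Nkem, Lowe, Quon — 3.

3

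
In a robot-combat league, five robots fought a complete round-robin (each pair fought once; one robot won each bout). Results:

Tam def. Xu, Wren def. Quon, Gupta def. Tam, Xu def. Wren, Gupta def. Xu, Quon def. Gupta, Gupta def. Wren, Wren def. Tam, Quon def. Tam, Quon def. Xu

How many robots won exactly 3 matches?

2

Win totals: Wren 2, Quon 3, Tam 1, Xu 1, Gupta 3.
Exactly 3: Quon, Gupta — 2 robots.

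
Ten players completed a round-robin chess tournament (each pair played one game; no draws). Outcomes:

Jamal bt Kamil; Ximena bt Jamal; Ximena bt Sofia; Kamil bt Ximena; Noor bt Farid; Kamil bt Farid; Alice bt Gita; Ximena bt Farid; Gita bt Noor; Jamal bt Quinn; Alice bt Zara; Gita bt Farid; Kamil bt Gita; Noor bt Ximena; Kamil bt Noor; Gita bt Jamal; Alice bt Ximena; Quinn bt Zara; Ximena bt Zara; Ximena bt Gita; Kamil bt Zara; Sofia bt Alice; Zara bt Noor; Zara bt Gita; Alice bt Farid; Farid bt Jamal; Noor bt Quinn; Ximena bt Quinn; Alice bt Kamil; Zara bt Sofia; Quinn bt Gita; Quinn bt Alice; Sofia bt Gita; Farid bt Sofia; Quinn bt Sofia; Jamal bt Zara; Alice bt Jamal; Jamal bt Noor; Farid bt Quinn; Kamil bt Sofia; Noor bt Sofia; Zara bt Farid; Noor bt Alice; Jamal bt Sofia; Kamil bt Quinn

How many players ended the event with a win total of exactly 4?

2

Win totals: Noor 5, Farid 3, Alice 6, Gita 3, Ximena 6, Zara 4, Kamil 7, Sofia 2, Jamal 5, Quinn 4.
Exactly 4: Zara, Quinn — 2 players.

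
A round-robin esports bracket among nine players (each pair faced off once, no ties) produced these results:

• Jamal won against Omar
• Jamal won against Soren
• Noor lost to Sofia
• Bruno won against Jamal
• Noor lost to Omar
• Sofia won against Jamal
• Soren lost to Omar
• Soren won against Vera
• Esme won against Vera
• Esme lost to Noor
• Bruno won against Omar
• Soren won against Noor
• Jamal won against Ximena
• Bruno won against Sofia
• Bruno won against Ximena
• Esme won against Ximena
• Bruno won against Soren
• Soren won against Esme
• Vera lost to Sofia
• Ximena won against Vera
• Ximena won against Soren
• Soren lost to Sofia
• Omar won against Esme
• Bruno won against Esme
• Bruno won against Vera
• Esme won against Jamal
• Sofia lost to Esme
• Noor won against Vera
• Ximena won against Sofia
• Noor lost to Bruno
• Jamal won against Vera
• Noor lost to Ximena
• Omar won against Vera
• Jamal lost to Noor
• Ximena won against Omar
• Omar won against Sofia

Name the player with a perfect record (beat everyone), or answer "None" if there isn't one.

Bruno

Bruno has 8 wins out of 8 opponents — a perfect record.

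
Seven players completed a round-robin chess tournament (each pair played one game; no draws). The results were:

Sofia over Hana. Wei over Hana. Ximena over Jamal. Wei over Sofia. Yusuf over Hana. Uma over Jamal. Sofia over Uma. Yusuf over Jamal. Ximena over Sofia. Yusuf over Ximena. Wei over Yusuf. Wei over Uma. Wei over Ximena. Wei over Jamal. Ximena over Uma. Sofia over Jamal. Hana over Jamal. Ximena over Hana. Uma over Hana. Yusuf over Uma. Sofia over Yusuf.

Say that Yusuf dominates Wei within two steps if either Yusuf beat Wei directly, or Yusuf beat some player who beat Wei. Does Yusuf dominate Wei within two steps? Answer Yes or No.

No

Yusuf did not beat Wei directly.
Yusuf beat Jamal, Ximena, Uma, Hana, but each of them lost to Wei. No two-step path.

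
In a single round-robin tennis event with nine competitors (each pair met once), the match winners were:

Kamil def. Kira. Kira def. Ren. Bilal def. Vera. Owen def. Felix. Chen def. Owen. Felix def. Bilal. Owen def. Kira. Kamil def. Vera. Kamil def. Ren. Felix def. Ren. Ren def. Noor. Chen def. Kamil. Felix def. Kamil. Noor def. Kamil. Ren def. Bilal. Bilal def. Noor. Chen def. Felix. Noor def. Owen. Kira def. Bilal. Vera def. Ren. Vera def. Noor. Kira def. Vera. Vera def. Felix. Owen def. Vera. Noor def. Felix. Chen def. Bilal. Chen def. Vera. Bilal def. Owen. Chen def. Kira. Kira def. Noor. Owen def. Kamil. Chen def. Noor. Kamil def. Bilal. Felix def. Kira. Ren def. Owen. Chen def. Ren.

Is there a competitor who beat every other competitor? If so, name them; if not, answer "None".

Chen

Chen has 8 wins out of 8 opponents — a perfect record.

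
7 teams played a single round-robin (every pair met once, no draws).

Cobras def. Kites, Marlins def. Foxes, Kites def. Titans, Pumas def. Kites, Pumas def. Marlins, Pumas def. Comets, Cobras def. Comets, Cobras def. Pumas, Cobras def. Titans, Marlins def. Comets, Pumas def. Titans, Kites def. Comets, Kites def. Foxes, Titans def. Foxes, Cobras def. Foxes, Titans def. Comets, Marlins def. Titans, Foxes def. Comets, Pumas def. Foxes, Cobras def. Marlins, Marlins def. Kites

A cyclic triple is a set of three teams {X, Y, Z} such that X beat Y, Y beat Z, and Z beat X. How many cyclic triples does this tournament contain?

0

Win totals: Marlins 4, Comets 0, Kites 3, Foxes 1, Titans 2, Cobras 6, Pumas 5.
A team with w wins dominates both others in C(w,2) triples; summing gives 6 + 0 + 3 + 0 + 1 + 15 + 10 = 35 transitive triples.
Total triples C(7,3) = 35, so cyclic triples = 35 − 35 = 0.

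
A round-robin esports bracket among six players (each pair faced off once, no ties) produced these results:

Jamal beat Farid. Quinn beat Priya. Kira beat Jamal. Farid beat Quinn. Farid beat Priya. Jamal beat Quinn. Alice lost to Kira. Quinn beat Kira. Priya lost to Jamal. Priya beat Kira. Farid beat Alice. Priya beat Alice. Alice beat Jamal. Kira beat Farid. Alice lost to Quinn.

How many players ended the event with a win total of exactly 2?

1

Win totals: Farid 3, Jamal 3, Priya 2, Alice 1, Quinn 3, Kira 3.
Exactly 2: Priya — 1 player.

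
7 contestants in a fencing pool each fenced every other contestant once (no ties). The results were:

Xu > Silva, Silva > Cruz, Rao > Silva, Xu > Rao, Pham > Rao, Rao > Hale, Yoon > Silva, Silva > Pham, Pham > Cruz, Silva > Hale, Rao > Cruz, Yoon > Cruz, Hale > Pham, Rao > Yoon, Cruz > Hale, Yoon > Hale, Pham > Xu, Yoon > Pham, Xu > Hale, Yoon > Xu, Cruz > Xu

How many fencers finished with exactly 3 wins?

Win totals: Hale 1, Cruz 2, Silva 3, Rao 4, Pham 3, Xu 3, Yoon 5.
Exactly 3: Silva, Pham, Xu — 3 fencers.

3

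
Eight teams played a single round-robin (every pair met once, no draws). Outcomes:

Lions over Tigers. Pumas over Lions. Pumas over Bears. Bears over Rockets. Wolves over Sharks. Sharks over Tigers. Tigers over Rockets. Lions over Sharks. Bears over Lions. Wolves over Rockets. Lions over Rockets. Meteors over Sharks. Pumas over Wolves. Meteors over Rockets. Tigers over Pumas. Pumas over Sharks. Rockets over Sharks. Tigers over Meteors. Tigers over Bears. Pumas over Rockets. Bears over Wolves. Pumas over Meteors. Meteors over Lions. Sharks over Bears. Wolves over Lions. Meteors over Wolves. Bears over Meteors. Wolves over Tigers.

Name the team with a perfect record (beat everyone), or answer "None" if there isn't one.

Highest win total is Pumas with 6 (out of 7 possible).
Pumas lost to Tigers, so no team went undefeated.

None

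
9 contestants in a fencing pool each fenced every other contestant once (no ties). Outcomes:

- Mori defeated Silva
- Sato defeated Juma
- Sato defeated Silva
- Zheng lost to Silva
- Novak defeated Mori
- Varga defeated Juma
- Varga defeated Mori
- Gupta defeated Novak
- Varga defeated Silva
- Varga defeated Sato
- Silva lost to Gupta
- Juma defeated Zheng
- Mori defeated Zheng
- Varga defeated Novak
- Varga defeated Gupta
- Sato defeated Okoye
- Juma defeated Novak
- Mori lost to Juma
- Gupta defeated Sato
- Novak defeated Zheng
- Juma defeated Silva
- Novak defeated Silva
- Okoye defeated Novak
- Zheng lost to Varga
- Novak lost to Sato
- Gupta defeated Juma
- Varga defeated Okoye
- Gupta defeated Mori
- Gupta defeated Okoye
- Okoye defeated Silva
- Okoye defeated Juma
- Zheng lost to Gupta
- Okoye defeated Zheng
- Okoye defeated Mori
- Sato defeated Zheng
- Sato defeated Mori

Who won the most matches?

Varga

Win totals: Silva 1, Gupta 7, Sato 6, Juma 4, Mori 2, Okoye 5, Novak 3, Varga 8, Zheng 0.
Varga leads with 8 wins (next highest: 7).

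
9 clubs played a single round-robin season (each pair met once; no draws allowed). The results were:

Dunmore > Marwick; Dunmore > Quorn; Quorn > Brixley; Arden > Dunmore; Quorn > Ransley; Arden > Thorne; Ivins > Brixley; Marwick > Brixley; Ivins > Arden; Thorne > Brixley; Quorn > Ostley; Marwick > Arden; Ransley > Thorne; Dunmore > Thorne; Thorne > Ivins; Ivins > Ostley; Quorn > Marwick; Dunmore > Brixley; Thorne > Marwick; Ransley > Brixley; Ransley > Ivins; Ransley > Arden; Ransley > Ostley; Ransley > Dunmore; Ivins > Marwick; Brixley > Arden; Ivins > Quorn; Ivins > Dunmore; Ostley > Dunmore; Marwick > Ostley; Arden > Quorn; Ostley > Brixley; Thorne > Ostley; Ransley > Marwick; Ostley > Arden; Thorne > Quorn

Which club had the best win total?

Win totals: Ostley 3, Arden 3, Dunmore 4, Ransley 7, Ivins 6, Quorn 4, Marwick 3, Brixley 1, Thorne 5.
Ransley leads with 7 wins (next highest: 6).

Ransley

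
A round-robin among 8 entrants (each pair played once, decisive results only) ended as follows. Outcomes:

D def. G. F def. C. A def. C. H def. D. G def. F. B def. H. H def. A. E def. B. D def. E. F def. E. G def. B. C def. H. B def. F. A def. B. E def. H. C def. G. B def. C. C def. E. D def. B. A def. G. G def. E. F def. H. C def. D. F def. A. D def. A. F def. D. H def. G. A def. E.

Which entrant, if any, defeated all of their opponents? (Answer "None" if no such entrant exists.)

Highest win total is F with 5 (out of 7 possible).
F lost to B, G, so no entrant went undefeated.

None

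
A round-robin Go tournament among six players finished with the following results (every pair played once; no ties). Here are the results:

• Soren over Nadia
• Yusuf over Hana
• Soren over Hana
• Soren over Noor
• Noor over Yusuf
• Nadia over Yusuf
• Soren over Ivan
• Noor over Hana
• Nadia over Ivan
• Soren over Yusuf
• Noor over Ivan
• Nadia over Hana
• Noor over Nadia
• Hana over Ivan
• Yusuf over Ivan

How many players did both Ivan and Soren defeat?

0

Ivan beat: no one.
Soren beat: Ivan, Hana, Nadia, Yusuf, Noor.
No one was beaten by both.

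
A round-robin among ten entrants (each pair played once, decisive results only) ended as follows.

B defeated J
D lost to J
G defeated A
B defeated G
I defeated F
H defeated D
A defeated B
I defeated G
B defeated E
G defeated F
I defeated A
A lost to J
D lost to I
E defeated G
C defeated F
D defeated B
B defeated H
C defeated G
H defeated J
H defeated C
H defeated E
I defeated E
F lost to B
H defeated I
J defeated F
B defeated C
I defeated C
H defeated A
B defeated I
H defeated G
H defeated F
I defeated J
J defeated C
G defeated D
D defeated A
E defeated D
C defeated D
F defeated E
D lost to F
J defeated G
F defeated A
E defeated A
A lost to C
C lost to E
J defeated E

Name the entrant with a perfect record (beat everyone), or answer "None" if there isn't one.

None

Highest win total is H with 8 (out of 9 possible).
H lost to B, so no entrant went undefeated.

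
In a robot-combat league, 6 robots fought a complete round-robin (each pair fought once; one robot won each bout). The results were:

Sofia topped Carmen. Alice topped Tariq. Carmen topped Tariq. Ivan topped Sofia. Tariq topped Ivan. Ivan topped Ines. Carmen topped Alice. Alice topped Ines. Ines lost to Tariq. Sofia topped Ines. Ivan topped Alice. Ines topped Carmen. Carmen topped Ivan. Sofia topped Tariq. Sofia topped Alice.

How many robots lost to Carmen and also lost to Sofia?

Carmen beat: Tariq, Alice, Ivan.
Sofia beat: Tariq, Alice, Ines, Carmen.
Both beat: Tariq, Alice — 2.

2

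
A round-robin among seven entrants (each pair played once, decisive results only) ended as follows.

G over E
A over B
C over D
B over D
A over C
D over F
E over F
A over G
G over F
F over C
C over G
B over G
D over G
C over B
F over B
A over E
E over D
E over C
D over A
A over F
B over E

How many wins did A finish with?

5

A's results: beat B, C, E, F, G; lost to D.
That is 5 wins.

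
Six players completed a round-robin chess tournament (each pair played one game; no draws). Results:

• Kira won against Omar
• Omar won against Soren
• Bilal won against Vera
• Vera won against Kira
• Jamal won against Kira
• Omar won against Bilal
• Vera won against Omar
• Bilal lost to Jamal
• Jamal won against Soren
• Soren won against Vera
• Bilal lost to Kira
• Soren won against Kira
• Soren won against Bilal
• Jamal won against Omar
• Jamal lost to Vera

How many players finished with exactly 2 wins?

2

Win totals: Kira 2, Omar 2, Vera 3, Jamal 4, Soren 3, Bilal 1.
Exactly 2: Kira, Omar — 2 players.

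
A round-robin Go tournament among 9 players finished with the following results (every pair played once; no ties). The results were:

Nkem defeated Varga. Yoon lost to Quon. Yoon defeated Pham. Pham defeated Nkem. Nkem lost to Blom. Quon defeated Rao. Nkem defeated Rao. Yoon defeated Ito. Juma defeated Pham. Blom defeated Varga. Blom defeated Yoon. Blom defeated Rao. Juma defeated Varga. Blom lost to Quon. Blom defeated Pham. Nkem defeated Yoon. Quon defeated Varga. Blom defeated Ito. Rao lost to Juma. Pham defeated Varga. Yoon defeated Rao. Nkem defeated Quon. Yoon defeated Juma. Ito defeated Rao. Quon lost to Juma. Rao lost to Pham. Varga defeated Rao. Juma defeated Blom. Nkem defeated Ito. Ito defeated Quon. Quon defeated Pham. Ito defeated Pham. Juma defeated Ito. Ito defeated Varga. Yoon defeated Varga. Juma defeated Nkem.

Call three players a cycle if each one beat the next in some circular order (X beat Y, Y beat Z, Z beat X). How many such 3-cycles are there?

9

Win totals: Rao 0, Pham 3, Nkem 5, Yoon 5, Varga 1, Ito 4, Quon 5, Juma 7, Blom 6.
A player with w wins dominates both others in C(w,2) triples; summing gives 0 + 3 + 10 + 10 + 0 + 6 + 10 + 21 + 15 = 75 transitive triples.
Total triples C(9,3) = 84, so cyclic triples = 84 − 75 = 9.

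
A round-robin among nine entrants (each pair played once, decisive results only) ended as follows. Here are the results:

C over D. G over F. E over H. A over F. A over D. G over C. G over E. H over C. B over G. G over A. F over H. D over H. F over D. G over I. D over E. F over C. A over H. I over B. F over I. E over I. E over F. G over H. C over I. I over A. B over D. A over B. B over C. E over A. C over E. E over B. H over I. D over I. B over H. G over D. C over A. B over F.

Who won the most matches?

Win totals: A 4, B 5, C 4, D 3, E 5, F 4, G 7, H 2, I 2.
G leads with 7 wins (next highest: 5).

G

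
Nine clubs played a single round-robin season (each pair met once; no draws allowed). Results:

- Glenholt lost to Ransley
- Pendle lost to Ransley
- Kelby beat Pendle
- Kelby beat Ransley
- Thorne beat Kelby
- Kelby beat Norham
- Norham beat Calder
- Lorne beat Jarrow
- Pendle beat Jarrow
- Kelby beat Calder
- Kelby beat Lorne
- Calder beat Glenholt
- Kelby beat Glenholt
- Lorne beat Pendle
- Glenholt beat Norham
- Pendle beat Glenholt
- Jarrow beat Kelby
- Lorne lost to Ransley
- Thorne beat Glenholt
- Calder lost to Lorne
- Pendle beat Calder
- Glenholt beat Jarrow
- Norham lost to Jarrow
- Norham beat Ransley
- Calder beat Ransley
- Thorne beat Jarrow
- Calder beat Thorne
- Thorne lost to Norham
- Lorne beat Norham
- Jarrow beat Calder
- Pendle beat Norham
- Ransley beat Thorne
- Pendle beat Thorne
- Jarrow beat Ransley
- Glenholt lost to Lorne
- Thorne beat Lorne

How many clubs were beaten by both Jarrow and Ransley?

0

Jarrow beat: Ransley, Calder, Kelby, Norham.
Ransley beat: Lorne, Thorne, Pendle, Glenholt.
No one was beaten by both.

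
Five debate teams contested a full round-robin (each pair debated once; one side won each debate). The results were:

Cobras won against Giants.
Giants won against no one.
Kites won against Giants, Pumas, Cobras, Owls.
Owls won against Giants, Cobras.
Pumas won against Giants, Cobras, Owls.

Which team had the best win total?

Win totals: Pumas 3, Owls 2, Giants 0, Kites 4, Cobras 1.
Kites leads with 4 wins (next highest: 3).

Kites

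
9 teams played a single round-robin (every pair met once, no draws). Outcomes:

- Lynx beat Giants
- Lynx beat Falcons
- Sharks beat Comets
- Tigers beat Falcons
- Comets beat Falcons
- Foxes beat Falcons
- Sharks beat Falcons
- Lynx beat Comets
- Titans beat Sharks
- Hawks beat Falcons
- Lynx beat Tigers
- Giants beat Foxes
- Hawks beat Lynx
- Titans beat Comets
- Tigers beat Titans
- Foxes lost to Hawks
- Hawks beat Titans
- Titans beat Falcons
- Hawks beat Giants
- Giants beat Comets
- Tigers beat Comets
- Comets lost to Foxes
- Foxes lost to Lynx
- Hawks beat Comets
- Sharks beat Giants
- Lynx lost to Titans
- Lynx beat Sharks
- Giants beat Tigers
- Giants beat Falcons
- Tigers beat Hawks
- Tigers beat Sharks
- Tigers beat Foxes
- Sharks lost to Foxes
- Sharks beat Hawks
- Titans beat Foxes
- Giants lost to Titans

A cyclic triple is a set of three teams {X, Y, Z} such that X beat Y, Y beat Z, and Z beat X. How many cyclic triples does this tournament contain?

9

Win totals: Hawks 6, Titans 6, Tigers 6, Giants 4, Lynx 6, Foxes 3, Comets 1, Falcons 0, Sharks 4.
A team with w wins dominates both others in C(w,2) triples; summing gives 15 + 15 + 15 + 6 + 15 + 3 + 0 + 0 + 6 = 75 transitive triples.
Total triples C(9,3) = 84, so cyclic triples = 84 − 75 = 9.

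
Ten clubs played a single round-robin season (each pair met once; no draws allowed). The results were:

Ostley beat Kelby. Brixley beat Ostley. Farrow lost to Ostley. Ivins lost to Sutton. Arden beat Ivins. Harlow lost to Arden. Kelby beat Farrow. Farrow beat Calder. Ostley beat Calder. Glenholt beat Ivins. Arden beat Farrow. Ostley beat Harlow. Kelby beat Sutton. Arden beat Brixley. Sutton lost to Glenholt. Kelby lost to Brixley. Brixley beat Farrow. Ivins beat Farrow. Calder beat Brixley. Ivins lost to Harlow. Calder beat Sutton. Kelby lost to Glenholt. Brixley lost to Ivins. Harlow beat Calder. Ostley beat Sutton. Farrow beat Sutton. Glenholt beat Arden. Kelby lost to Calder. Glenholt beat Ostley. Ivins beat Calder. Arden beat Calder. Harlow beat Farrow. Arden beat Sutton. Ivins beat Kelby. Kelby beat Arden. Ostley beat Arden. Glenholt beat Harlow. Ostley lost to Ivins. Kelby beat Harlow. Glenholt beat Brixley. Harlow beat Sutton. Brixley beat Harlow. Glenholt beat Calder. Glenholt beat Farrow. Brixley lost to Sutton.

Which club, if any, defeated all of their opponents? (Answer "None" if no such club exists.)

Glenholt

Glenholt has 9 wins out of 9 opponents — a perfect record.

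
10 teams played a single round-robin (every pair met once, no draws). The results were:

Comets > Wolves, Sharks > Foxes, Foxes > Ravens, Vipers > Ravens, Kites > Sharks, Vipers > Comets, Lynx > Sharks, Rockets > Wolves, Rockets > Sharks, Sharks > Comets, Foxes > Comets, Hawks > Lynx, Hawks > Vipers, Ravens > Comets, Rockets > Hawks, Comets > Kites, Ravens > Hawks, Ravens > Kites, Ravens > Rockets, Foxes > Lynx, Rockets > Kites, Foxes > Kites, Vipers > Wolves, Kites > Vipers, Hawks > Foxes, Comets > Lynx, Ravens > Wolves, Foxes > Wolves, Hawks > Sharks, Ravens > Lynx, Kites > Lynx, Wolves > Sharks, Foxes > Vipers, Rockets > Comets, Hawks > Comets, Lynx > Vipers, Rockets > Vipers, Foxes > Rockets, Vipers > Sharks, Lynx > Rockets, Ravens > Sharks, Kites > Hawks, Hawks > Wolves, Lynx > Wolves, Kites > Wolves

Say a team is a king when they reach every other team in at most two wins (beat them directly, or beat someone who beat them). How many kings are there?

Wolves cannot reach Hawks, Rockets, Vipers, Kites, Lynx, Ravens in two steps.
Foxes reaches everyone (king).
Hawks reaches everyone (king).
Rockets reaches everyone (king).
Vipers reaches everyone (king).
Comets cannot reach Foxes, Ravens in two steps.
Kites reaches everyone (king).
Lynx reaches everyone (king).
Ravens reaches everyone (king).
Sharks cannot reach Hawks in two steps.
Kings: Foxes, Hawks, Rockets, Vipers, Kites, Lynx, Ravens — 7.

7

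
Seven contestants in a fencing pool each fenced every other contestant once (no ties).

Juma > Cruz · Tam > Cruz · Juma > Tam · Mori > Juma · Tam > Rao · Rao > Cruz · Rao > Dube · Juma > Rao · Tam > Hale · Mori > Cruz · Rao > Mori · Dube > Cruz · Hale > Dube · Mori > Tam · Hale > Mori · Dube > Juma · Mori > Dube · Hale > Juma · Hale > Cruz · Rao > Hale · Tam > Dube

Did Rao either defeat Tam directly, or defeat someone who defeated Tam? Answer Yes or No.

Yes

Rao did not beat Tam directly.
Rao beat Cruz, Mori, Dube, Hale. Of those, Mori beat Tam.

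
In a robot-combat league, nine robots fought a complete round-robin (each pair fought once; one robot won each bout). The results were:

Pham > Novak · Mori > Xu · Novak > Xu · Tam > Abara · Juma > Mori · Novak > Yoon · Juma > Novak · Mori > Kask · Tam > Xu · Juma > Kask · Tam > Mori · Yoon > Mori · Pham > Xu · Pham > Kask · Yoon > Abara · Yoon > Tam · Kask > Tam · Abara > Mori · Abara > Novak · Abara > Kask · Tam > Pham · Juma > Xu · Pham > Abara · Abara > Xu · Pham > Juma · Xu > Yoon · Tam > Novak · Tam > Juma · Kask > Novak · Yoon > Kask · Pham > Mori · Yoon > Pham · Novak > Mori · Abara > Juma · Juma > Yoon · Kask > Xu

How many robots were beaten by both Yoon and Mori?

1

Yoon beat: Mori, Abara, Pham, Kask, Tam.
Mori beat: Kask, Xu.
Both beat: Kask — 1.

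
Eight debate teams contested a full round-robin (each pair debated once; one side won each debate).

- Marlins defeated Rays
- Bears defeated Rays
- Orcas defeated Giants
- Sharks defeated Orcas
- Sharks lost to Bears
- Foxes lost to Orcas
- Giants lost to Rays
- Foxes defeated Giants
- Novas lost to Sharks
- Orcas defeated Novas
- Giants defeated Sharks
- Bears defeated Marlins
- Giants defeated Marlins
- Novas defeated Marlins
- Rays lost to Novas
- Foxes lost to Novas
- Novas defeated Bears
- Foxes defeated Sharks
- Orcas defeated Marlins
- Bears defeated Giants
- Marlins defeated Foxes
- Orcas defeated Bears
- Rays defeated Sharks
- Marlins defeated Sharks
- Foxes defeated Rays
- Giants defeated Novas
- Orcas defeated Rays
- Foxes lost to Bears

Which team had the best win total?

Orcas

Win totals: Orcas 6, Giants 3, Sharks 2, Foxes 3, Rays 2, Marlins 3, Bears 5, Novas 4.
Orcas leads with 6 wins (next highest: 5).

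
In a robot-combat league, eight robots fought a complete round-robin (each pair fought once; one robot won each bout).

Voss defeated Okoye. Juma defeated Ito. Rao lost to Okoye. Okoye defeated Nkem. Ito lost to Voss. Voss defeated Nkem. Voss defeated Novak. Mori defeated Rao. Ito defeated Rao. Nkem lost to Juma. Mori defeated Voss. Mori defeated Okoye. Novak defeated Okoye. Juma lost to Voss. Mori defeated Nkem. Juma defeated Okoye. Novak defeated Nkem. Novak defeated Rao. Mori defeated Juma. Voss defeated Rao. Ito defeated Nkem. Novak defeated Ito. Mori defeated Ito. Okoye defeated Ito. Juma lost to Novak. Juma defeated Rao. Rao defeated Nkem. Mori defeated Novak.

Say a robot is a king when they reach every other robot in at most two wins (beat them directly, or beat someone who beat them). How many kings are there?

1

Mori reaches everyone (king).
Nkem cannot reach Mori, Voss, Ito, Juma, Rao, Novak, Okoye in two steps.
Voss cannot reach Mori in two steps.
Ito cannot reach Mori, Voss, Juma, Novak, Okoye in two steps.
Juma cannot reach Mori, Voss, Novak in two steps.
Rao cannot reach Mori, Voss, Ito, Juma, Novak, Okoye in two steps.
Novak cannot reach Mori, Voss in two steps.
Okoye cannot reach Mori, Voss, Juma, Novak in two steps.
Kings: Mori — 1.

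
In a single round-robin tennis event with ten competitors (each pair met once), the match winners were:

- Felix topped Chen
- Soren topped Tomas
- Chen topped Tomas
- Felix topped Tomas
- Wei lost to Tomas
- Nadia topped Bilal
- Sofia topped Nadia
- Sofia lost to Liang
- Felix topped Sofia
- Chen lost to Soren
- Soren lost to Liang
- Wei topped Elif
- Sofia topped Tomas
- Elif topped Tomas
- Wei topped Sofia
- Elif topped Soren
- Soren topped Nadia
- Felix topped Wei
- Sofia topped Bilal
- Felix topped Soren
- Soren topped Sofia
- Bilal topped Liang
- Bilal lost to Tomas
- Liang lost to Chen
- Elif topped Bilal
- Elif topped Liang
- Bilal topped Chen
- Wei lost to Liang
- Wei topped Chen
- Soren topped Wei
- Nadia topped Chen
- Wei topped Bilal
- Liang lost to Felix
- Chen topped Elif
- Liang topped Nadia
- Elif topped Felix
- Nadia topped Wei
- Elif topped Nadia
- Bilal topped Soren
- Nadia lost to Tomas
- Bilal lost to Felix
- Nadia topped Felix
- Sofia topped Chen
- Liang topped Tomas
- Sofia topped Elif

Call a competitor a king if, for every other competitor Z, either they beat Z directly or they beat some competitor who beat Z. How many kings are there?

Felix reaches everyone (king).
Liang reaches everyone (king).
Tomas reaches everyone (king).
Nadia reaches everyone (king).
Elif reaches everyone (king).
Wei reaches everyone (king).
Bilal cannot reach Felix in two steps.
Soren reaches everyone (king).
Sofia reaches everyone (king).
Chen reaches everyone (king).
Kings: Felix, Liang, Tomas, Nadia, Elif, Wei, Soren, Sofia, Chen — 9.

9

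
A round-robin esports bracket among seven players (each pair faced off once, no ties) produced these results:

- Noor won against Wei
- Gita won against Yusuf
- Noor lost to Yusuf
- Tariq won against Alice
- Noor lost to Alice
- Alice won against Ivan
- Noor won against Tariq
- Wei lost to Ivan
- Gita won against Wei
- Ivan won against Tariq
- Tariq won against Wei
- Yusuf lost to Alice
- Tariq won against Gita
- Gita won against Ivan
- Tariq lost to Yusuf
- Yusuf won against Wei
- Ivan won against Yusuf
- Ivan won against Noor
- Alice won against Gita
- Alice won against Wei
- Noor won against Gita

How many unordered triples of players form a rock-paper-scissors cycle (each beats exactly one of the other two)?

7

Win totals: Yusuf 3, Ivan 4, Noor 3, Gita 3, Alice 5, Wei 0, Tariq 3.
A player with w wins dominates both others in C(w,2) triples; summing gives 3 + 6 + 3 + 3 + 10 + 0 + 3 = 28 transitive triples.
Total triples C(7,3) = 35, so cyclic triples = 35 − 28 = 7.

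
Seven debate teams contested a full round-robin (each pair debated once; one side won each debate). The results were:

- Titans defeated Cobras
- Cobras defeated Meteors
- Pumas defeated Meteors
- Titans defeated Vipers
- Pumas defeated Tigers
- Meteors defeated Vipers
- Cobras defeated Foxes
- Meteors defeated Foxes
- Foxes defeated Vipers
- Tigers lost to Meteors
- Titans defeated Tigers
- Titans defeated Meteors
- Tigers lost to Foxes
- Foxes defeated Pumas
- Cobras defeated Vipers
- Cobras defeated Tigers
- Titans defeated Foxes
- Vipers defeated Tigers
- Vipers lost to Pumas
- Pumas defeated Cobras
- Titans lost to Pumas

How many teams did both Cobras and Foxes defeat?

2

Cobras beat: Tigers, Vipers, Meteors, Foxes.
Foxes beat: Tigers, Pumas, Vipers.
Both beat: Tigers, Vipers — 2.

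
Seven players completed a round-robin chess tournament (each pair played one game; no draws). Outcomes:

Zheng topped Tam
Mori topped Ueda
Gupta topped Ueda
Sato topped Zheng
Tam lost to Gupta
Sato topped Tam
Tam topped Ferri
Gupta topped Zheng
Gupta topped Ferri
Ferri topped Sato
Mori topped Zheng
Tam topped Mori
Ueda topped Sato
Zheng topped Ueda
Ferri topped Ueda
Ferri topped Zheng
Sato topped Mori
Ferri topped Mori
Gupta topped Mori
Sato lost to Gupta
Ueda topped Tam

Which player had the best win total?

Gupta

Win totals: Sato 3, Mori 2, Zheng 2, Gupta 6, Tam 2, Ueda 2, Ferri 4.
Gupta leads with 6 wins (next highest: 4).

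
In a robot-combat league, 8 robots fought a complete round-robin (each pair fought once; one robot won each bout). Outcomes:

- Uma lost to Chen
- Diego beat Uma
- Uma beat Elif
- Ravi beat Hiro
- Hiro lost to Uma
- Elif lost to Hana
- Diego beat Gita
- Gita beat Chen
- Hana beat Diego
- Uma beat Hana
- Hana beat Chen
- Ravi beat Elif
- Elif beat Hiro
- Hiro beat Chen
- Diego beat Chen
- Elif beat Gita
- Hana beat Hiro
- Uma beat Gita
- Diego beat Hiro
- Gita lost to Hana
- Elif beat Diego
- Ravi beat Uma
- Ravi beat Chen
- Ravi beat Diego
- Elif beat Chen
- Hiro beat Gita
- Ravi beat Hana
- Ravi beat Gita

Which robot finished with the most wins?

Win totals: Hana 5, Hiro 2, Chen 1, Ravi 7, Elif 4, Gita 1, Uma 4, Diego 4.
Ravi leads with 7 wins (next highest: 5).

Ravi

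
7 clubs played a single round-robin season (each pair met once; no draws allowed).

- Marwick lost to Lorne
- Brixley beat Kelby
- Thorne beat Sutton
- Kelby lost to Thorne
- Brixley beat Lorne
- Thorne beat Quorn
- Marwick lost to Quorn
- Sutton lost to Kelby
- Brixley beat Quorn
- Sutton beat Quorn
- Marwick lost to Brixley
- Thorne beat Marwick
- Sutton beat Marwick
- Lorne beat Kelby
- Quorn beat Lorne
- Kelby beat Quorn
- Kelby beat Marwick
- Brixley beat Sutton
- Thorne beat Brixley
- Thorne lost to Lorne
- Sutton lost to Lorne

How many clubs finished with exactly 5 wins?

Win totals: Brixley 5, Quorn 2, Thorne 5, Kelby 3, Marwick 0, Lorne 4, Sutton 2.
Exactly 5: Brixley, Thorne — 2 clubs.

2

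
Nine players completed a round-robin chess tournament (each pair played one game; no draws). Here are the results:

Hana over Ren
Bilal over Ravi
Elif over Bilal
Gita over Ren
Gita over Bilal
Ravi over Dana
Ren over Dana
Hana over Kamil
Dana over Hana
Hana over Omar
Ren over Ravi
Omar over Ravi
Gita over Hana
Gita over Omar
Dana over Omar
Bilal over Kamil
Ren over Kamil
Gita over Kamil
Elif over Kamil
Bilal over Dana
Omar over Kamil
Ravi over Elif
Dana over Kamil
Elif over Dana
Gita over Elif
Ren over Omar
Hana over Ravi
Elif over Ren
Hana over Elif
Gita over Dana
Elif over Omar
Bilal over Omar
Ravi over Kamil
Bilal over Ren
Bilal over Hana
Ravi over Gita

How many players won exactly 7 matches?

Win totals: Hana 5, Omar 2, Kamil 0, Ren 4, Bilal 6, Dana 3, Elif 5, Gita 7, Ravi 4.
Exactly 7: Gita — 1 player.

1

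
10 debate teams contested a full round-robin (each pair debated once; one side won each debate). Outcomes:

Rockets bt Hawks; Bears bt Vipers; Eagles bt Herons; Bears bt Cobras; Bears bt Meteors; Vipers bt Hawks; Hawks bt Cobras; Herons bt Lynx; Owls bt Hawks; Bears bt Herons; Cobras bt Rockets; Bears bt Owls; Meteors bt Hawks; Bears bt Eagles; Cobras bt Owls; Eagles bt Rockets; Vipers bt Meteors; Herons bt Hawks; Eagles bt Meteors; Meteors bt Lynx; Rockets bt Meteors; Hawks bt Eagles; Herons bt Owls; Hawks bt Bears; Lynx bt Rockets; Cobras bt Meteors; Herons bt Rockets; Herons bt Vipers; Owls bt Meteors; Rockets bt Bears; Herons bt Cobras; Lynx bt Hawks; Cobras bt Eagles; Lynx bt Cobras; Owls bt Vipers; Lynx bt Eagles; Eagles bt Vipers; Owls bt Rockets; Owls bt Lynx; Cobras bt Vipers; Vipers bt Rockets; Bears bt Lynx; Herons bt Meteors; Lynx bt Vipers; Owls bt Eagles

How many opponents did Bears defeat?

Bears' results: beat Lynx, Eagles, Vipers, Cobras, Meteors, Herons, Owls; lost to Rockets, Hawks.
That is 7 wins.

7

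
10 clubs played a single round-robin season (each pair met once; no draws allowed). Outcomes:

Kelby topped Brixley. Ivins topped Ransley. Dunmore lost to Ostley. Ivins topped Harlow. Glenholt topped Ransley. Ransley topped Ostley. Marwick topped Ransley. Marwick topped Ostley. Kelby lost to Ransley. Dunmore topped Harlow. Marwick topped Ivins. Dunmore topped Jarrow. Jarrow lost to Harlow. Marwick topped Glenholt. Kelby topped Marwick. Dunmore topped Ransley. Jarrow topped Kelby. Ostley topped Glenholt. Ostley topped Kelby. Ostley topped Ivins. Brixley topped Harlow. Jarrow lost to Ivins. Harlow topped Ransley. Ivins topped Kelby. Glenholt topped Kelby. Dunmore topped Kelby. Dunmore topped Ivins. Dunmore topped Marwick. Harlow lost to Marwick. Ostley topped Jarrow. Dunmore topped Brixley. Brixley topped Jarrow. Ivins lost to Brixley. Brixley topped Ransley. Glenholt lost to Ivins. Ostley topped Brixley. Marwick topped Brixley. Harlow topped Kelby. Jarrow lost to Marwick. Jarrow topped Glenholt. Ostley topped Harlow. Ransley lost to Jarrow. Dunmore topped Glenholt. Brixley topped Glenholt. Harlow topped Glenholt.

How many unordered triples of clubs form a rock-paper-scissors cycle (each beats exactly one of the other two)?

Win totals: Ivins 5, Dunmore 8, Marwick 7, Ransley 2, Brixley 5, Ostley 7, Jarrow 3, Kelby 2, Glenholt 2, Harlow 4.
A club with w wins dominates both others in C(w,2) triples; summing gives 10 + 28 + 21 + 1 + 10 + 21 + 3 + 1 + 1 + 6 = 102 transitive triples.
Total triples C(10,3) = 120, so cyclic triples = 120 − 102 = 18.

18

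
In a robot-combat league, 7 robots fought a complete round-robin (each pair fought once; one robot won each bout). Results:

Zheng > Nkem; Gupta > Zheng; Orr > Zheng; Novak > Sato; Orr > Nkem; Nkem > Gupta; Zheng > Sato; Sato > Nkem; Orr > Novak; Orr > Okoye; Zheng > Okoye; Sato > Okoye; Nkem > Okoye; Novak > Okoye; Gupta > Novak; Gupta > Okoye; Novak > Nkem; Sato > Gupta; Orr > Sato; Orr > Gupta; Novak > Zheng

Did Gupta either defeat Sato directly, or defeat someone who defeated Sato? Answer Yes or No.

Yes

Gupta did not beat Sato directly.
Gupta beat Okoye, Zheng, Novak. Of those, Zheng beat Sato.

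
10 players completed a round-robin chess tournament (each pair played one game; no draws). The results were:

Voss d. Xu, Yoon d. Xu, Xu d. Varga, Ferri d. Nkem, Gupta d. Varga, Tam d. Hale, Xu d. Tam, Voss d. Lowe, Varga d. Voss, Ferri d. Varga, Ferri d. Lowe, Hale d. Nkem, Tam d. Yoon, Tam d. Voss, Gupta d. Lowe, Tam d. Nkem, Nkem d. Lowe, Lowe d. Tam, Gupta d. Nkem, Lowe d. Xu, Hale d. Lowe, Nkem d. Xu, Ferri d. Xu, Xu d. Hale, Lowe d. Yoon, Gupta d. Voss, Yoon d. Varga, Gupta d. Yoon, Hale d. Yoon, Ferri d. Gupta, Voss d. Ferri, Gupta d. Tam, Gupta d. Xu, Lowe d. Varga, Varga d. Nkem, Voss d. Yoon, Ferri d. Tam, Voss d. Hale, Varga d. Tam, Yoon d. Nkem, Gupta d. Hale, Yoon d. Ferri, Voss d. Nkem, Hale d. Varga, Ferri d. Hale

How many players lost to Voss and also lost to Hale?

Voss beat: Xu, Ferri, Hale, Nkem, Yoon, Lowe.
Hale beat: Nkem, Yoon, Lowe, Varga.
Both beat: Nkem, Yoon, Lowe — 3.

3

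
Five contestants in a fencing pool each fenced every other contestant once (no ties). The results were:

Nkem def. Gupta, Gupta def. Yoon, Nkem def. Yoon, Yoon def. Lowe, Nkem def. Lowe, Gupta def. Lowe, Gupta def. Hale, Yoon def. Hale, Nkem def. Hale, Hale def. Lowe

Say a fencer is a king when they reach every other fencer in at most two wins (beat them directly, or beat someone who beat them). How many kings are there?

1

Nkem reaches everyone (king).
Hale cannot reach Nkem, Gupta, Yoon in two steps.
Gupta cannot reach Nkem in two steps.
Lowe cannot reach Nkem, Hale, Gupta, Yoon in two steps.
Yoon cannot reach Nkem, Gupta in two steps.
Kings: Nkem — 1.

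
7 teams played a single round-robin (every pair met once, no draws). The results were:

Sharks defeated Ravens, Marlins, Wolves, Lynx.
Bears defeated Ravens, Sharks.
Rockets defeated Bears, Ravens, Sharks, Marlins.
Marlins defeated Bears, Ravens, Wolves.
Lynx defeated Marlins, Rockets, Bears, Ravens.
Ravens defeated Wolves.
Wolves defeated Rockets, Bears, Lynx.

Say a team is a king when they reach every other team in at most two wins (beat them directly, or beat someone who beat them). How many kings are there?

Bears cannot reach Rockets in two steps.
Ravens cannot reach Marlins, Sharks in two steps.
Wolves reaches everyone (king).
Lynx reaches everyone (king).
Marlins reaches everyone (king).
Rockets reaches everyone (king).
Sharks reaches everyone (king).
Kings: Wolves, Lynx, Marlins, Rockets, Sharks — 5.

5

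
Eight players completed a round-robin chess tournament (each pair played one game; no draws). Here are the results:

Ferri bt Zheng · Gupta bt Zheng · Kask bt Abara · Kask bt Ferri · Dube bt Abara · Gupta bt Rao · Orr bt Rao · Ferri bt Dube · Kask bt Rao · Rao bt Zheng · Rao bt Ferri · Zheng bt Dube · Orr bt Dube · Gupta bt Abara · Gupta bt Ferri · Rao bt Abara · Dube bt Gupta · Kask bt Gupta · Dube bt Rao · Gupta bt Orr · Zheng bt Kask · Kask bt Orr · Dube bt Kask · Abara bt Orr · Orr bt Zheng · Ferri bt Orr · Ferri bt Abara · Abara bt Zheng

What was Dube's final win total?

Dube's results: beat Gupta, Kask, Rao, Abara; lost to Ferri, Zheng, Orr.
That is 4 wins.

4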